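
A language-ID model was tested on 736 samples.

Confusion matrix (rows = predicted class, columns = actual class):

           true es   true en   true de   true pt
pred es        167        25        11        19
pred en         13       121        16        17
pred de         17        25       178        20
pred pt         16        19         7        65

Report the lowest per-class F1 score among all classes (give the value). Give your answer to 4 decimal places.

0.5702

Per-class F1 score (2·TP/(2·TP+FP+FN)):
  es: TP=167, FP=25+11+19=55, FN=13+17+16=46 → 334/435 = 0.76782
  en: TP=121, FP=13+16+17=46, FN=25+25+19=69 → 242/357 = 0.67787
  de: TP=178, FP=17+25+20=62, FN=11+16+7=34 → 356/452 = 0.78761
  pt: TP=65, FP=16+19+7=42, FN=19+17+20=56 → 130/228 = 0.57018
Lowest is class 'pt' with F1 score = 0.5702.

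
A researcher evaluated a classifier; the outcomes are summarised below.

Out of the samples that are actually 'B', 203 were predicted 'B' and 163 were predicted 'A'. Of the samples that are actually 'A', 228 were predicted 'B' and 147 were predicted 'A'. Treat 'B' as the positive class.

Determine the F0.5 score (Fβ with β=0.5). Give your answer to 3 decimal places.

0.486

Fβ = (1+β²)·TP / ((1+β²)·TP + β²·FN + FP), with β²=1/4
= 1.25·203 / (1.25·203 + 0.25·163 + 228) = 0.486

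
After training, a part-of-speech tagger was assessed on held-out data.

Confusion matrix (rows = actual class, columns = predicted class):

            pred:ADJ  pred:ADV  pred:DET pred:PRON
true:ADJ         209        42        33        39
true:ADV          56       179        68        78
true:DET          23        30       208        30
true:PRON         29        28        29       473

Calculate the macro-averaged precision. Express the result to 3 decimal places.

0.670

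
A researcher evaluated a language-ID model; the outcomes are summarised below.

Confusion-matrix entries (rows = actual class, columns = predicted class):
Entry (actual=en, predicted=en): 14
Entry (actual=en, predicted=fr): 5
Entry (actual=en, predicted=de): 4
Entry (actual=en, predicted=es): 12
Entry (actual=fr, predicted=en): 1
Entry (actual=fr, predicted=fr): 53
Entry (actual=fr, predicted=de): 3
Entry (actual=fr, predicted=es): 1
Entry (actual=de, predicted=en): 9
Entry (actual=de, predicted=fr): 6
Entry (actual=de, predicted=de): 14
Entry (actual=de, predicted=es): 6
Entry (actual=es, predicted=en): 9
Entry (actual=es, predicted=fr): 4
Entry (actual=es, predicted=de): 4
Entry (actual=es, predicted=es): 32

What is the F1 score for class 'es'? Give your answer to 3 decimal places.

Treat 'es' as positive and all other classes as negative.
F1 score = 2·TP/(2·TP+FP+FN).
es: TP=32, FP=12+1+6=19, FN=9+4+4=17 → 64/100 = 0.6400

0.640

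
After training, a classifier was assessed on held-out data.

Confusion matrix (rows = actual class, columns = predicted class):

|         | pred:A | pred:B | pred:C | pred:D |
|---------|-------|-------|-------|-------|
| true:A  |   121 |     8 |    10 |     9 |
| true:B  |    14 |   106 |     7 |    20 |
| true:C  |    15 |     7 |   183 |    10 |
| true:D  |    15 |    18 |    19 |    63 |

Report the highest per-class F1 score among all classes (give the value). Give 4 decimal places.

Per-class F1 score (2·TP/(2·TP+FP+FN)):
  A: TP=121, FP=14+15+15=44, FN=8+10+9=27 → 242/313 = 0.77316
  B: TP=106, FP=8+7+18=33, FN=14+7+20=41 → 212/286 = 0.74126
  C: TP=183, FP=10+7+19=36, FN=15+7+10=32 → 366/434 = 0.84332
  D: TP=63, FP=9+20+10=39, FN=15+18+19=52 → 126/217 = 0.58065
Highest is class 'C' with F1 score = 0.8433.

0.8433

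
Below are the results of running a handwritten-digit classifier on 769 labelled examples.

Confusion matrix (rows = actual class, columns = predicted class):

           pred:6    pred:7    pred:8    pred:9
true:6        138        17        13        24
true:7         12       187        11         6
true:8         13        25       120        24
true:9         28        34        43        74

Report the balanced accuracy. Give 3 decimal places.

Balanced accuracy = mean of per-class recall.
  6: recall = 138/192 = 0.7188
  7: recall = 187/216 = 0.8657
  8: recall = 120/182 = 0.6593
  9: recall = 74/179 = 0.4134
Mean = (0.7188 + 0.8657 + 0.6593 + 0.4134) / 4 = 0.664

0.664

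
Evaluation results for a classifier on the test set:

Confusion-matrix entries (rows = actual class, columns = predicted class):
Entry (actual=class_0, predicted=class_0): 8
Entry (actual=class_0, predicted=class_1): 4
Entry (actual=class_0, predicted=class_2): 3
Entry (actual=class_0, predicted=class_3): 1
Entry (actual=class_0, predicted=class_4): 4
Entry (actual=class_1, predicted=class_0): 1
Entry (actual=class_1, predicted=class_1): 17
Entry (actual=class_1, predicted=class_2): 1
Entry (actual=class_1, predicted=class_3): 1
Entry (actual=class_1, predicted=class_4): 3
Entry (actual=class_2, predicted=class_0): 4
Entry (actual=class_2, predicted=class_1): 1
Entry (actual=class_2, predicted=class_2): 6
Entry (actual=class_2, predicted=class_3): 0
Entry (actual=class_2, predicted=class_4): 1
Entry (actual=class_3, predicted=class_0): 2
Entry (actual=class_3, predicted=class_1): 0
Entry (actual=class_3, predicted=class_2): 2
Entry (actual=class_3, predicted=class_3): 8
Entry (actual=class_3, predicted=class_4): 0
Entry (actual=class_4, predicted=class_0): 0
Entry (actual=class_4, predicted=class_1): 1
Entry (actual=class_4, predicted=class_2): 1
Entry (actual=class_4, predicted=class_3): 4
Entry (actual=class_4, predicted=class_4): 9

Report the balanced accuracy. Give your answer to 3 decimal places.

0.581

Balanced accuracy = mean of per-class recall.
  class_0: recall = 8/20 = 0.4000
  class_1: recall = 17/23 = 0.7391
  class_2: recall = 6/12 = 0.5000
  class_3: recall = 8/12 = 0.6667
  class_4: recall = 9/15 = 0.6000
Mean = (0.4000 + 0.7391 + 0.5000 + 0.6667 + 0.6000) / 5 = 0.581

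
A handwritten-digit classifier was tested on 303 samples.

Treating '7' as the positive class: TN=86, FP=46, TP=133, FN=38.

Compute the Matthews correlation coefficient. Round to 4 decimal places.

MCC = (TP·TN − FP·FN) / √((TP+FP)(TP+FN)(TN+FP)(TN+FN))
Numerator = 133·86 − 46·38 = 9690
Denominator = √(179·171·132·124) = √501008112 = 22383.2105
MCC = 9690 / 22383.2105 = 0.4329

0.4329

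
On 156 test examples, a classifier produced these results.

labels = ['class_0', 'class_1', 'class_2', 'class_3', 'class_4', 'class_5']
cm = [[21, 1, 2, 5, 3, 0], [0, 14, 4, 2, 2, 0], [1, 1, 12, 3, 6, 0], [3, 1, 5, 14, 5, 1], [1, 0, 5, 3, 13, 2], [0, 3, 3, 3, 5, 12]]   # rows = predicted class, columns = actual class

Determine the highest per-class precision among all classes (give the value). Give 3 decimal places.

Per-class precision (TP/(TP+FP)):
  class_0: TP=21, FP=1+2+5+3+0=11 → 21/32 = 0.6563
  class_1: TP=14, FP=0+4+2+2+0=8 → 14/22 = 0.6364
  class_2: TP=12, FP=1+1+3+6+0=11 → 12/23 = 0.5217
  class_3: TP=14, FP=3+1+5+5+1=15 → 14/29 = 0.4828
  class_4: TP=13, FP=1+0+5+3+2=11 → 13/24 = 0.5417
  class_5: TP=12, FP=0+3+3+3+5=14 → 12/26 = 0.4615
Highest is class 'class_0' with precision = 0.656.

0.656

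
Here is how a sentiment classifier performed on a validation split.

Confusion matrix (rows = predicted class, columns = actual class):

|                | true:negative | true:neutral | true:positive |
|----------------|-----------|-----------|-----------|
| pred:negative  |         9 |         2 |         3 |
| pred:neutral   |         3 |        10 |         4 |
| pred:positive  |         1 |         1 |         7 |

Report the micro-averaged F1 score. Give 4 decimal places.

Micro-averaging pools counts across classes: ΣTP=26, ΣFP=14, ΣFN=14.
Micro-F1 score = 2·TP/(2·TP+FP+FN) on pooled counts = 0.6500 (equals overall accuracy in single-label multiclass).

0.6500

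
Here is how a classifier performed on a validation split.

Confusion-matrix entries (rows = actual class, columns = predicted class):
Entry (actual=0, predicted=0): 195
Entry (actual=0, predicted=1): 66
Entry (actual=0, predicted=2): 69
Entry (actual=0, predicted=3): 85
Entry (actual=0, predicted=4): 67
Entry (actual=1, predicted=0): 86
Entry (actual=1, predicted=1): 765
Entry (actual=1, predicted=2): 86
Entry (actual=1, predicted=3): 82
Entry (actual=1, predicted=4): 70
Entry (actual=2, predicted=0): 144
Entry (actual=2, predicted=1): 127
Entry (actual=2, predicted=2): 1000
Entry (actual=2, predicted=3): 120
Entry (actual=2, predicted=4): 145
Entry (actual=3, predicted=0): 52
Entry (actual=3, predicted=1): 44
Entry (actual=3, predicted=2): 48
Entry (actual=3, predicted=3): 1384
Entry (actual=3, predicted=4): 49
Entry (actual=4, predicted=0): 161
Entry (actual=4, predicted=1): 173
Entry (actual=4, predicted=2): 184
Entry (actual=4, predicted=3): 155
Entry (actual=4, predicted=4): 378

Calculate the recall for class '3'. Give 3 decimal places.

0.878

Treat '3' as positive and all other classes as negative.
recall = TP/(TP+FN).
3: TP=1384, FN=52+44+48+49=193 → 1384/1577 = 0.8776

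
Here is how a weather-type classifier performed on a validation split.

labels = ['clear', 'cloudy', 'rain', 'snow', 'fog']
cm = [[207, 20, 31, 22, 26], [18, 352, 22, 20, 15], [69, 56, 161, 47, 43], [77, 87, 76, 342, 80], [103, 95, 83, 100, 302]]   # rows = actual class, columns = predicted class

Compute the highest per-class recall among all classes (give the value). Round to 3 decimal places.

0.824

Per-class recall (TP/(TP+FN)):
  clear: TP=207, FN=20+31+22+26=99 → 207/306 = 0.6765
  cloudy: TP=352, FN=18+22+20+15=75 → 352/427 = 0.8244
  rain: TP=161, FN=69+56+47+43=215 → 161/376 = 0.4282
  snow: TP=342, FN=77+87+76+80=320 → 342/662 = 0.5166
  fog: TP=302, FN=103+95+83+100=381 → 302/683 = 0.4422
Highest is class 'cloudy' with recall = 0.824.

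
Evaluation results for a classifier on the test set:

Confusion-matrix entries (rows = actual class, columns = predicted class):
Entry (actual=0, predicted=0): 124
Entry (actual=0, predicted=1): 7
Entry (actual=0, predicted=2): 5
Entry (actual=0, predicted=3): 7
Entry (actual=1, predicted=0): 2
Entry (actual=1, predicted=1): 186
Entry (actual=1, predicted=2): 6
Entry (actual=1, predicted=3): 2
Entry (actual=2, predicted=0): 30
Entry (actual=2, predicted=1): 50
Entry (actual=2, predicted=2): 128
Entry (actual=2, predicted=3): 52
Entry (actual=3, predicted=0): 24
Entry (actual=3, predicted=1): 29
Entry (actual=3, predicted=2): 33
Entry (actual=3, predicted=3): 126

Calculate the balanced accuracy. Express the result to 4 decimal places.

0.7257

Balanced accuracy = mean of per-class recall.
  0: recall = 124/143 = 0.86713
  1: recall = 186/196 = 0.94898
  2: recall = 128/260 = 0.49231
  3: recall = 126/212 = 0.59434
Mean = (0.86713 + 0.94898 + 0.49231 + 0.59434) / 4 = 0.7257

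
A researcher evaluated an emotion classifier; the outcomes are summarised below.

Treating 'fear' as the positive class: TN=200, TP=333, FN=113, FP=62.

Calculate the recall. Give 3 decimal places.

Recall = TP/(TP+FN) = 333/(333+113) = 333/446 = 0.747

0.747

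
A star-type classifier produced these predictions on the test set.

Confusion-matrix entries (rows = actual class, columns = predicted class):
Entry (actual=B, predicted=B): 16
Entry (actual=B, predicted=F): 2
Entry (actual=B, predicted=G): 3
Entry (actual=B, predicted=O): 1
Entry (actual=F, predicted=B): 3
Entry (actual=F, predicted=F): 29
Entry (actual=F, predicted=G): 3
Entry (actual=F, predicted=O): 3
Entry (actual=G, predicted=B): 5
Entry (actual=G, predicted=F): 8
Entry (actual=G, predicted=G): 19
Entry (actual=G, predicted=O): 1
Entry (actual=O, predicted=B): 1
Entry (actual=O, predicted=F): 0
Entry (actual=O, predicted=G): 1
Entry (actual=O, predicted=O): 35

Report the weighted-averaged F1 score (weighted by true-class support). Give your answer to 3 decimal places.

0.758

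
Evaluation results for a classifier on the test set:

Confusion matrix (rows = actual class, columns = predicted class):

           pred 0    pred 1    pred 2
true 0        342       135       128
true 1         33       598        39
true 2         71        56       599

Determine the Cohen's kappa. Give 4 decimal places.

Observed agreement pₒ = trace/N = 1539/2001 = 0.76912
Expected agreement pₑ = Σ (rowᵢ·colᵢ)/N² = (605·446 + 670·789 + 726·766)/2001² = 0.33831
κ = (pₒ − pₑ)/(1 − pₑ) = (0.76912 − 0.33831)/(1 − 0.33831) = 0.6511

0.6511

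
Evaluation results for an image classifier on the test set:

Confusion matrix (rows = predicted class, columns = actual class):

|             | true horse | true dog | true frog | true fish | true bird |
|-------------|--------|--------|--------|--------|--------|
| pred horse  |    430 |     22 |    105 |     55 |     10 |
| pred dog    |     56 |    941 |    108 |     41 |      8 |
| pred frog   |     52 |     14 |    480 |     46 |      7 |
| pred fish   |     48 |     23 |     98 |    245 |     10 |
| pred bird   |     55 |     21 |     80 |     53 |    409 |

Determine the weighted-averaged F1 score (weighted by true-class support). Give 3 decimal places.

0.726

Per-class F1 score (2·TP/(2·TP+FP+FN)):
  horse: TP=430, FP=22+105+55+10=192, FN=56+52+48+55=211 → 860/1263 = 0.6809
  dog: TP=941, FP=56+108+41+8=213, FN=22+14+23+21=80 → 1882/2175 = 0.8653
  frog: TP=480, FP=52+14+46+7=119, FN=105+108+98+80=391 → 960/1470 = 0.6531
  fish: TP=245, FP=48+23+98+10=179, FN=55+41+46+53=195 → 490/864 = 0.5671
  bird: TP=409, FP=55+21+80+53=209, FN=10+8+7+10=35 → 818/1062 = 0.7702
Weighted-F1 score = Σ (supportᵢ/N)·F1 scoreᵢ with N=3417: (641/3417)·0.6809 + (1021/3417)·0.8653 + (871/3417)·0.6531 + (440/3417)·0.5671 + (444/3417)·0.7702 = 0.726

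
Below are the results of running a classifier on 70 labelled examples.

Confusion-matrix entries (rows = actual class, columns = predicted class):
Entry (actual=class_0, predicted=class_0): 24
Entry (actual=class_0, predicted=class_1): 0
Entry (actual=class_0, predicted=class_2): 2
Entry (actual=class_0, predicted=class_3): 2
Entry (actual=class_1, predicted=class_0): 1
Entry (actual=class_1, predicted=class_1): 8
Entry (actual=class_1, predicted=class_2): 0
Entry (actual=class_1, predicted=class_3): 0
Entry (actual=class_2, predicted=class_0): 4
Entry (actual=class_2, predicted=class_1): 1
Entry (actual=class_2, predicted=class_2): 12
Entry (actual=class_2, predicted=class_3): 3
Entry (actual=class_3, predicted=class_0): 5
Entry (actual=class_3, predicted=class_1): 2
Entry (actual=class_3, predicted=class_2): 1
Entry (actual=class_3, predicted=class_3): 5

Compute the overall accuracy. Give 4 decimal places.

Accuracy = trace / total = (24+8+12+5=49) / 70 = 49/70 = 0.7000

0.7000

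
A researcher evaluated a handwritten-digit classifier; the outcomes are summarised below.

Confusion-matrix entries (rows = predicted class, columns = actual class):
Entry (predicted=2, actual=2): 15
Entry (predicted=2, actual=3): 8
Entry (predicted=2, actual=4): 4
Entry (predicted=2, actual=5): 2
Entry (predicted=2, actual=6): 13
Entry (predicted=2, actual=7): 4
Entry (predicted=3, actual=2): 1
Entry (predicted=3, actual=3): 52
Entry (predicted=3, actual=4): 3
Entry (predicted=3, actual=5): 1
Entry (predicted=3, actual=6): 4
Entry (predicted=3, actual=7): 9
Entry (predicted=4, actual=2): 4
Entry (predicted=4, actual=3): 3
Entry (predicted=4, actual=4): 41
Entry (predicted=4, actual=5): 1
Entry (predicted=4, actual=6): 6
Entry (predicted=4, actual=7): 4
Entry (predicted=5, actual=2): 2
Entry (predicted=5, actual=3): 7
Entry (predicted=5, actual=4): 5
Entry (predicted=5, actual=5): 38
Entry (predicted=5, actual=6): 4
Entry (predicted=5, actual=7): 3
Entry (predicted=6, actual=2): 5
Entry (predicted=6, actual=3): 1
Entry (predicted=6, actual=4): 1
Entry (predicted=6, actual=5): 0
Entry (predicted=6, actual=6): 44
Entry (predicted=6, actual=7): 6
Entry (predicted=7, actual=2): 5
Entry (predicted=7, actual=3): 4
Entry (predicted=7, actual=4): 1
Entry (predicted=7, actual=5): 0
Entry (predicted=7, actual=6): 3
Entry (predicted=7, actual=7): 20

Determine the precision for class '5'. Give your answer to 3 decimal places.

0.644

precision = TP/(TP+FP).
5: TP=38, FP=2+7+5+4+3=21 → 38/59 = 0.6441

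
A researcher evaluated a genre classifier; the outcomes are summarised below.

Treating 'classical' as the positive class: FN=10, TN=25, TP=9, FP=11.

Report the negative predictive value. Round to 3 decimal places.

0.714

NPV = TN/(TN+FN) = 25/(25+10) = 0.714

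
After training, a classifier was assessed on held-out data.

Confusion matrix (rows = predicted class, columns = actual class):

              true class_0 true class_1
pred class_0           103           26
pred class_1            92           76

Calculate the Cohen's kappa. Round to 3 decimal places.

Observed agreement pₒ = trace/N = 179/297 = 0.6027
Expected agreement pₑ = Σ (rowᵢ·colᵢ)/N² = (195·129 + 102·168)/297² = 0.4794
κ = (pₒ − pₑ)/(1 − pₑ) = (0.6027 − 0.4794)/(1 − 0.4794) = 0.237

0.237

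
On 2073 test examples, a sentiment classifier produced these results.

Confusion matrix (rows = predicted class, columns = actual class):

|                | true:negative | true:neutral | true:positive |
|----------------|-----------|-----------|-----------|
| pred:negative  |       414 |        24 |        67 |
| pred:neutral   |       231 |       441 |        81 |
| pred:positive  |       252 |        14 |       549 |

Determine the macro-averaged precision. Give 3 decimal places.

Per-class precision (TP/(TP+FP)):
  negative: TP=414, FP=24+67=91 → 414/505 = 0.8198
  neutral: TP=441, FP=231+81=312 → 441/753 = 0.5857
  positive: TP=549, FP=252+14=266 → 549/815 = 0.6736
Macro-precision = mean = (0.8198 + 0.5857 + 0.6736) / 3 = 0.693

0.693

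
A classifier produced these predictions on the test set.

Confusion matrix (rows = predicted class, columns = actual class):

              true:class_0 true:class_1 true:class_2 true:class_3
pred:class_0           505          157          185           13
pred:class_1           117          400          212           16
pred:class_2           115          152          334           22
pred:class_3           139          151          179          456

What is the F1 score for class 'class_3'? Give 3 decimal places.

0.637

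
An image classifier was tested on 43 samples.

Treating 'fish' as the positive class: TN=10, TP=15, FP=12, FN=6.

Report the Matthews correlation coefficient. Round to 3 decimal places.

0.175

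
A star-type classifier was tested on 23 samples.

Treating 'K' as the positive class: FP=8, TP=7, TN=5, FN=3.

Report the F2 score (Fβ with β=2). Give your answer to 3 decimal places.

0.636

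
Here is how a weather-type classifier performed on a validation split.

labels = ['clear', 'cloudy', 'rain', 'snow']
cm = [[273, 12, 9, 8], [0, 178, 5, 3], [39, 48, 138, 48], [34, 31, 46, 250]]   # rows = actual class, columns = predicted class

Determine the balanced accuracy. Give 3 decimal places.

Balanced accuracy = mean of per-class recall.
  clear: recall = 273/302 = 0.9040
  cloudy: recall = 178/186 = 0.9570
  rain: recall = 138/273 = 0.5055
  snow: recall = 250/361 = 0.6925
Mean = (0.9040 + 0.9570 + 0.5055 + 0.6925) / 4 = 0.765

0.765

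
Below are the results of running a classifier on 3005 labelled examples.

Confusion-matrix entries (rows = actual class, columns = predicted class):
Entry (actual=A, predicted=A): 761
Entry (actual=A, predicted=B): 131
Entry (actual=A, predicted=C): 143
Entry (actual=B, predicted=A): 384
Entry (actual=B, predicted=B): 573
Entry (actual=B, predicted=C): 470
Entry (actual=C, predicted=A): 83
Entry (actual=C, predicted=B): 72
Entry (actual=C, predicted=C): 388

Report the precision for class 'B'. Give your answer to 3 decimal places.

0.738

One-vs-rest for 'B': TP = diagonal; FP = other classes predicted 'B'; FN = 'B' predicted as other.
precision = TP/(TP+FP).
B: TP=573, FP=131+72=203 → 573/776 = 0.7384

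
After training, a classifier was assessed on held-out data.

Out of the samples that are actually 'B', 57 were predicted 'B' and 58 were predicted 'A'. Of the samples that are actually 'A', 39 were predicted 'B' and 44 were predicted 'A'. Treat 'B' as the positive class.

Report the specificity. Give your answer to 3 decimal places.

0.530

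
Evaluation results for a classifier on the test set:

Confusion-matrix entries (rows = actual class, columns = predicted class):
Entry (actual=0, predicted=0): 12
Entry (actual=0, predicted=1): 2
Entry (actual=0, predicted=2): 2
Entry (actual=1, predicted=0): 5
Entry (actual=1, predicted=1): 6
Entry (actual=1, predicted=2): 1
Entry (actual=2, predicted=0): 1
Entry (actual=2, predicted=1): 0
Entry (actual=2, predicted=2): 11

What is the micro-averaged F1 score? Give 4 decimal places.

0.7250

Micro-averaging pools counts across classes: ΣTP=29, ΣFP=11, ΣFN=11.
Micro-F1 score = 2·TP/(2·TP+FP+FN) on pooled counts = 0.7250 (equals overall accuracy in single-label multiclass).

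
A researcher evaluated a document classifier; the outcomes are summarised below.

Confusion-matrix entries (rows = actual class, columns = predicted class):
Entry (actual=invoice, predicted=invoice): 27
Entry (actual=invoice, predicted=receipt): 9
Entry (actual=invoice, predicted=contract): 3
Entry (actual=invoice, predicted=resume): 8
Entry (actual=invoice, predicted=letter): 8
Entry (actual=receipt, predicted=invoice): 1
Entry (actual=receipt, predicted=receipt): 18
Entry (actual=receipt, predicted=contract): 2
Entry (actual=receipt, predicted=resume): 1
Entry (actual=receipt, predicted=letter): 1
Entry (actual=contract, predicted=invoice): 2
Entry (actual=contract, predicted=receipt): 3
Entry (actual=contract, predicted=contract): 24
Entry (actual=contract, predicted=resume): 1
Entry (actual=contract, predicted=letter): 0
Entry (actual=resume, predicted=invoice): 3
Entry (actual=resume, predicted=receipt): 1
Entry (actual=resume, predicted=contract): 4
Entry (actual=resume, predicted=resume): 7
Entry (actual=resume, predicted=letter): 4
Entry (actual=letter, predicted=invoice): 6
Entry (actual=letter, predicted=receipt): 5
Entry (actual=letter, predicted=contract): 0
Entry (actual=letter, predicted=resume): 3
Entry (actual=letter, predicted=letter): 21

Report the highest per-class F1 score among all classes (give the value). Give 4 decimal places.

0.7619

Per-class F1 score (2·TP/(2·TP+FP+FN)):
  invoice: TP=27, FP=1+2+3+6=12, FN=9+3+8+8=28 → 54/94 = 0.57447
  receipt: TP=18, FP=9+3+1+5=18, FN=1+2+1+1=5 → 36/59 = 0.61017
  contract: TP=24, FP=3+2+4+0=9, FN=2+3+1+0=6 → 48/63 = 0.76190
  resume: TP=7, FP=8+1+1+3=13, FN=3+1+4+4=12 → 14/39 = 0.35897
  letter: TP=21, FP=8+1+0+4=13, FN=6+5+0+3=14 → 42/69 = 0.60870
Highest is class 'contract' with F1 score = 0.7619.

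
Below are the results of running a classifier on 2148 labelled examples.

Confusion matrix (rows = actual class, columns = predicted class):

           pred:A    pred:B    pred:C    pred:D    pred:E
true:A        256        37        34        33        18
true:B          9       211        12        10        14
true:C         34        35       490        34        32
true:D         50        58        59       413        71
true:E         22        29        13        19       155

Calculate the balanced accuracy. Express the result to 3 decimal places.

0.714

Balanced accuracy = mean of per-class recall.
  A: recall = 256/378 = 0.6772
  B: recall = 211/256 = 0.8242
  C: recall = 490/625 = 0.7840
  D: recall = 413/651 = 0.6344
  E: recall = 155/238 = 0.6513
Mean = (0.6772 + 0.8242 + 0.7840 + 0.6344 + 0.6513) / 5 = 0.714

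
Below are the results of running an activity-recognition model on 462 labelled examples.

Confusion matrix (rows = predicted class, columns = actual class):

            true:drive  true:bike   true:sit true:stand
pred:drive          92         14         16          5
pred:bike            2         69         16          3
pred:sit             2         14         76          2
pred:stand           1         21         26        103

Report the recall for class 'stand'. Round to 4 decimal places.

Take TP from the diagonal, FP from the rest of the 'stand' prediction marginal, FN from the rest of the 'stand' actual marginal.
recall = TP/(TP+FN).
stand: TP=103, FN=5+3+2=10 → 103/113 = 0.91150

0.9115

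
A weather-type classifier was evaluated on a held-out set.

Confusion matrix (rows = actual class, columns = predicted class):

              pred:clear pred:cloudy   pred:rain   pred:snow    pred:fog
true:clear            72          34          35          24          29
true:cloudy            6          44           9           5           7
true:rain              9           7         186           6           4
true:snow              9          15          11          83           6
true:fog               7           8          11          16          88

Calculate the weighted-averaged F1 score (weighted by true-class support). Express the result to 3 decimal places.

0.637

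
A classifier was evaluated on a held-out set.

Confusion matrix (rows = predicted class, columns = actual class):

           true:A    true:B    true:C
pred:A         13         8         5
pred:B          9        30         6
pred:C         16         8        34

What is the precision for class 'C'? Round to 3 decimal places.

precision = TP/(TP+FP).
C: TP=34, FP=16+8=24 → 34/58 = 0.5862

0.586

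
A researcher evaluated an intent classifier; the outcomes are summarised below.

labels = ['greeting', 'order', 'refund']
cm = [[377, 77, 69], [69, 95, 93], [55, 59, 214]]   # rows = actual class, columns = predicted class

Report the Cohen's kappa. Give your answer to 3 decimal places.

Observed agreement pₒ = trace/N = 686/1108 = 0.6191
Expected agreement pₑ = Σ (rowᵢ·colᵢ)/N² = (523·501 + 257·231 + 328·376)/1108² = 0.3622
κ = (pₒ − pₑ)/(1 − pₑ) = (0.6191 − 0.3622)/(1 − 0.3622) = 0.403

0.403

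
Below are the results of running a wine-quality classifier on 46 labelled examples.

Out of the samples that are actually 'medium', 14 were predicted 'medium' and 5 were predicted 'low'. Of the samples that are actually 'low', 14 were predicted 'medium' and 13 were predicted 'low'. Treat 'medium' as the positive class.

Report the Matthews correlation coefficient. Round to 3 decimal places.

0.220

MCC = (TP·TN − FP·FN) / √((TP+FP)(TP+FN)(TN+FP)(TN+FN))
Numerator = 14·13 − 14·5 = 112
Denominator = √(28·19·27·18) = √258552 = 508.4801
MCC = 112 / 508.4801 = 0.220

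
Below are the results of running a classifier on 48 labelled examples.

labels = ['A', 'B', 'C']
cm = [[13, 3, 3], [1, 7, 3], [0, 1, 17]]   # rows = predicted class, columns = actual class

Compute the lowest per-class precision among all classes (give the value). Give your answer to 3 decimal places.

0.636

Per-class precision (TP/(TP+FP)):
  A: TP=13, FP=3+3=6 → 13/19 = 0.6842
  B: TP=7, FP=1+3=4 → 7/11 = 0.6364
  C: TP=17, FP=0+1=1 → 17/18 = 0.9444
Lowest is class 'B' with precision = 0.636.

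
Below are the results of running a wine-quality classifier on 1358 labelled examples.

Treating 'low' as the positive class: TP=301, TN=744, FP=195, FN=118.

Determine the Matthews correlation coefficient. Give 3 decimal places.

MCC = (TP·TN − FP·FN) / √((TP+FP)(TP+FN)(TN+FP)(TN+FN))
Numerator = 301·744 − 195·118 = 200934
Denominator = √(496·419·939·862) = √168216486432 = 410142.0320
MCC = 200934 / 410142.0320 = 0.490

0.490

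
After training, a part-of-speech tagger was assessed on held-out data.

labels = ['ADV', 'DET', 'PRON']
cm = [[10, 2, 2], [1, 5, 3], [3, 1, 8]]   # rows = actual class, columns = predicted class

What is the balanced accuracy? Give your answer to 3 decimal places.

Balanced accuracy = mean of per-class recall.
  ADV: recall = 10/14 = 0.7143
  DET: recall = 5/9 = 0.5556
  PRON: recall = 8/12 = 0.6667
Mean = (0.7143 + 0.5556 + 0.6667) / 3 = 0.646

0.646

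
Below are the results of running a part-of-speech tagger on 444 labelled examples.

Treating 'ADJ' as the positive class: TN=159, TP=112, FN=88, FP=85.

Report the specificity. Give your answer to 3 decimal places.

Specificity = TN/(TN+FP) = 159/(159+85) = 0.652

0.652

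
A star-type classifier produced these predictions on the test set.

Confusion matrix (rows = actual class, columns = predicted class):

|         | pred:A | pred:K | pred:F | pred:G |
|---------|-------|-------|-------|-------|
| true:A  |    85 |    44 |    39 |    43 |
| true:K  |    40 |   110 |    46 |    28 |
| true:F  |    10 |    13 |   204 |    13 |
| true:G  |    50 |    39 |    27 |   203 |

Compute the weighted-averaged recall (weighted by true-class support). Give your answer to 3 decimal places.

Per-class recall (TP/(TP+FN)):
  A: TP=85, FN=44+39+43=126 → 85/211 = 0.4028
  K: TP=110, FN=40+46+28=114 → 110/224 = 0.4911
  F: TP=204, FN=10+13+13=36 → 204/240 = 0.8500
  G: TP=203, FN=50+39+27=116 → 203/319 = 0.6364
Weighted-recall = Σ (supportᵢ/N)·recallᵢ with N=994: (211/994)·0.4028 + (224/994)·0.4911 + (240/994)·0.8500 + (319/994)·0.6364 = 0.606

0.606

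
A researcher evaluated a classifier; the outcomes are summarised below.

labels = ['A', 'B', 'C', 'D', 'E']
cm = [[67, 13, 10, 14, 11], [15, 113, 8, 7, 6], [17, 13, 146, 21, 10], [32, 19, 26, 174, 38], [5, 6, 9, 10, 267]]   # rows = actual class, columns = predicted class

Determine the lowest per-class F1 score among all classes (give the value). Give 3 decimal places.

Per-class F1 score (2·TP/(2·TP+FP+FN)):
  A: TP=67, FP=15+17+32+5=69, FN=13+10+14+11=48 → 134/251 = 0.5339
  B: TP=113, FP=13+13+19+6=51, FN=15+8+7+6=36 → 226/313 = 0.7220
  C: TP=146, FP=10+8+26+9=53, FN=17+13+21+10=61 → 292/406 = 0.7192
  D: TP=174, FP=14+7+21+10=52, FN=32+19+26+38=115 → 348/515 = 0.6757
  E: TP=267, FP=11+6+10+38=65, FN=5+6+9+10=30 → 534/629 = 0.8490
Lowest is class 'A' with F1 score = 0.534.

0.534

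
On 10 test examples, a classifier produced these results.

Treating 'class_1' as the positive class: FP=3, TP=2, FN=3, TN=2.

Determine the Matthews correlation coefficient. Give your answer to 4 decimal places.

MCC = (TP·TN − FP·FN) / √((TP+FP)(TP+FN)(TN+FP)(TN+FN))
Numerator = 2·2 − 3·3 = -5
Denominator = √(5·5·5·5) = √625 = 25.0000
MCC = -5 / 25.0000 = -0.2000

-0.2000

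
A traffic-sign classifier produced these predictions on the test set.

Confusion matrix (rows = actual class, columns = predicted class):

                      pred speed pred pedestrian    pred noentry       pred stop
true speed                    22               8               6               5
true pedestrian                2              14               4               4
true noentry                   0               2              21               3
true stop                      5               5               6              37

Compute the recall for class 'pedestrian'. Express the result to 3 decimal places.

Take TP from the diagonal, FP from the rest of the 'pedestrian' prediction marginal, FN from the rest of the 'pedestrian' actual marginal.
recall = TP/(TP+FN).
pedestrian: TP=14, FN=2+4+4=10 → 14/24 = 0.5833

0.583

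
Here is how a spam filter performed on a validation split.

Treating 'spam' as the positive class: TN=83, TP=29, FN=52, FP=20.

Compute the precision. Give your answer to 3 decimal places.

Precision = TP/(TP+FP) = 29/(29+20) = 29/49 = 0.592

0.592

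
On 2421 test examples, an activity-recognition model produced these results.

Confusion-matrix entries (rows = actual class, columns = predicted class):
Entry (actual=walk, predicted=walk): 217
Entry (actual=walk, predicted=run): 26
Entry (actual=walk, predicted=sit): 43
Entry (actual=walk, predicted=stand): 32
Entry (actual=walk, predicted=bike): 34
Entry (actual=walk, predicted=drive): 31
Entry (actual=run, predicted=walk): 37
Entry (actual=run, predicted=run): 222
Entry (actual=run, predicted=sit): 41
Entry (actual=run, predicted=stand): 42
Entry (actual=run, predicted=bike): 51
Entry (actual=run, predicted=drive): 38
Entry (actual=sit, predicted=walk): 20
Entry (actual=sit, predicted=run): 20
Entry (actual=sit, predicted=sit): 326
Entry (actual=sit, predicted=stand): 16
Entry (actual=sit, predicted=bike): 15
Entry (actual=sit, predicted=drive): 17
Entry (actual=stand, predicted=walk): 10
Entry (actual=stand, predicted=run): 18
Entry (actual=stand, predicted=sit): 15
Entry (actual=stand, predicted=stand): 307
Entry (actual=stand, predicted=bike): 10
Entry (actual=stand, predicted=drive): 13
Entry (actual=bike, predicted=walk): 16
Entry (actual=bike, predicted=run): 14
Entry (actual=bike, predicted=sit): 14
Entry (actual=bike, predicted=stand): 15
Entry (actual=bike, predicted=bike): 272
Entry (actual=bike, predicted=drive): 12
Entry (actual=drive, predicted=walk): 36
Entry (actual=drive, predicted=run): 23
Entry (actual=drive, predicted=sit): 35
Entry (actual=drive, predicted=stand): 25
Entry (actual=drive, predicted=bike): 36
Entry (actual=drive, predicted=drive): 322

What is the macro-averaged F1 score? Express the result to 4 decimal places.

0.6845

Per-class F1 score (2·TP/(2·TP+FP+FN)):
  walk: TP=217, FP=37+20+10+16+36=119, FN=26+43+32+34+31=166 → 434/719 = 0.60362
  run: TP=222, FP=26+20+18+14+23=101, FN=37+41+42+51+38=209 → 444/754 = 0.58886
  sit: TP=326, FP=43+41+15+14+35=148, FN=20+20+16+15+17=88 → 652/888 = 0.73423
  stand: TP=307, FP=32+42+16+15+25=130, FN=10+18+15+10+13=66 → 614/810 = 0.75802
  bike: TP=272, FP=34+51+15+10+36=146, FN=16+14+14+15+12=71 → 544/761 = 0.71485
  drive: TP=322, FP=31+38+17+13+12=111, FN=36+23+35+25+36=155 → 644/910 = 0.70769
Macro-F1 score = mean = (0.60362 + 0.58886 + 0.73423 + 0.75802 + 0.71485 + 0.70769) / 6 = 0.6845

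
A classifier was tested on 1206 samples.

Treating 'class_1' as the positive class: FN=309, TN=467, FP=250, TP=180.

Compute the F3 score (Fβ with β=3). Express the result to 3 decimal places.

0.373

Fβ = (1+β²)·TP / ((1+β²)·TP + β²·FN + FP), with β²=9
= 10·180 / (10·180 + 9·309 + 250) = 0.373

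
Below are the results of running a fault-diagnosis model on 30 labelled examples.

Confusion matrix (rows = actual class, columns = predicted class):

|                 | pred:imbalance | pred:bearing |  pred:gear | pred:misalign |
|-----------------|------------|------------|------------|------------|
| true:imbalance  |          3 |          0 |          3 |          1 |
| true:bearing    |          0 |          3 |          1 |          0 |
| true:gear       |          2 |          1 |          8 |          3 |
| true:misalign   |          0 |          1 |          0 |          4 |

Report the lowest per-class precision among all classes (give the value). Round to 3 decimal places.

Per-class precision (TP/(TP+FP)):
  imbalance: TP=3, FP=0+2+0=2 → 3/5 = 0.6000
  bearing: TP=3, FP=0+1+1=2 → 3/5 = 0.6000
  gear: TP=8, FP=3+1+0=4 → 8/12 = 0.6667
  misalign: TP=4, FP=1+0+3=4 → 4/8 = 0.5000
Lowest is class 'misalign' with precision = 0.500.

0.500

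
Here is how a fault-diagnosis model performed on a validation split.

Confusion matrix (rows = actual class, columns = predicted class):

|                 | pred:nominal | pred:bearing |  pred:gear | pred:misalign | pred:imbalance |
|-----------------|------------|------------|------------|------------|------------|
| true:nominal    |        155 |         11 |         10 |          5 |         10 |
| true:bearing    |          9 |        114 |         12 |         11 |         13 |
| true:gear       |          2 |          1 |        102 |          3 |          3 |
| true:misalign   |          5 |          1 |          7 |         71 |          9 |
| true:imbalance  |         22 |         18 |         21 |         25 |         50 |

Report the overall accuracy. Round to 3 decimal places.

Accuracy = trace / total = (155+114+102+71+50=492) / 690 = 492/690 = 0.713

0.713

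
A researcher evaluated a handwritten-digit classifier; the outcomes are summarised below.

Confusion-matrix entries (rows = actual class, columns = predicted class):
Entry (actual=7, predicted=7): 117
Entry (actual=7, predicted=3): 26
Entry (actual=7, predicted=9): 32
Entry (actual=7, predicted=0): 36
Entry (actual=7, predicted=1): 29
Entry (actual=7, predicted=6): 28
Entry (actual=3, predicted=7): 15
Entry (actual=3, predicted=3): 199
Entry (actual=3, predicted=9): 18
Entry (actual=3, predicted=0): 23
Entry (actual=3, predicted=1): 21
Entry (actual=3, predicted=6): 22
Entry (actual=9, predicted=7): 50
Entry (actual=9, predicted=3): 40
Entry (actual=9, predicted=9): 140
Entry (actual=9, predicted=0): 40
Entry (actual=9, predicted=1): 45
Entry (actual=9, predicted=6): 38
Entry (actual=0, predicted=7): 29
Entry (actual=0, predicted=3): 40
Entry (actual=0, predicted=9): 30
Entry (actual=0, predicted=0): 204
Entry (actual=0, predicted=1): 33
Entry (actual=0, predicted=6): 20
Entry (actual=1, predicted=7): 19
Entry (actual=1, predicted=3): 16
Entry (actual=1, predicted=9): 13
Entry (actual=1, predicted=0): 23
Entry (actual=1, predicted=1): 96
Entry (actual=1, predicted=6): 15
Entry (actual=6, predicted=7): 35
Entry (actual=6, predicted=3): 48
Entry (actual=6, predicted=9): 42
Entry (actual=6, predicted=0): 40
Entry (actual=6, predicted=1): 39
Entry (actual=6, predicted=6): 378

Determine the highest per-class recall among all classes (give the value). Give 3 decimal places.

0.668

Per-class recall (TP/(TP+FN)):
  7: TP=117, FN=26+32+36+29+28=151 → 117/268 = 0.4366
  3: TP=199, FN=15+18+23+21+22=99 → 199/298 = 0.6678
  9: TP=140, FN=50+40+40+45+38=213 → 140/353 = 0.3966
  0: TP=204, FN=29+40+30+33+20=152 → 204/356 = 0.5730
  1: TP=96, FN=19+16+13+23+15=86 → 96/182 = 0.5275
  6: TP=378, FN=35+48+42+40+39=204 → 378/582 = 0.6495
Highest is class '3' with recall = 0.668.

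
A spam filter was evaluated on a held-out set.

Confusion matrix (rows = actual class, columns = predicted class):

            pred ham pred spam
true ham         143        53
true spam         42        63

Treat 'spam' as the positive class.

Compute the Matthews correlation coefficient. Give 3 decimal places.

MCC = (TP·TN − FP·FN) / √((TP+FP)(TP+FN)(TN+FP)(TN+FN))
Numerator = 63·143 − 53·42 = 6783
Denominator = √(116·105·196·185) = √441646800 = 21015.3944
MCC = 6783 / 21015.3944 = 0.323

0.323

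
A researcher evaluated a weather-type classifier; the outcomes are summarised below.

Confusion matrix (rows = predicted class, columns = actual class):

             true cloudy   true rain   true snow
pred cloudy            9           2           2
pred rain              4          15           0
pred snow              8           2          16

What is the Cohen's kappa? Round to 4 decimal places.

Observed agreement pₒ = trace/N = 40/58 = 0.68966
Expected agreement pₑ = Σ (rowᵢ·colᵢ)/N² = (21·13 + 19·19 + 18·26)/58² = 0.32759
κ = (pₒ − pₑ)/(1 − pₑ) = (0.68966 − 0.32759)/(1 − 0.32759) = 0.5385

0.5385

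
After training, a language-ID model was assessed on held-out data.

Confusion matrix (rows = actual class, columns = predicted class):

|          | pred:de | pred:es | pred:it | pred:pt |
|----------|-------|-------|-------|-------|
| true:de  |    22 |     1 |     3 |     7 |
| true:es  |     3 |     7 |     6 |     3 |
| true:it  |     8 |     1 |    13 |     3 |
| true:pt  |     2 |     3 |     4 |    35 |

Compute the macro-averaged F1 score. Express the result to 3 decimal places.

0.592

Per-class F1 score (2·TP/(2·TP+FP+FN)):
  de: TP=22, FP=3+8+2=13, FN=1+3+7=11 → 44/68 = 0.6471
  es: TP=7, FP=1+1+3=5, FN=3+6+3=12 → 14/31 = 0.4516
  it: TP=13, FP=3+6+4=13, FN=8+1+3=12 → 26/51 = 0.5098
  pt: TP=35, FP=7+3+3=13, FN=2+3+4=9 → 70/92 = 0.7609
Macro-F1 score = mean = (0.6471 + 0.4516 + 0.5098 + 0.7609) / 4 = 0.592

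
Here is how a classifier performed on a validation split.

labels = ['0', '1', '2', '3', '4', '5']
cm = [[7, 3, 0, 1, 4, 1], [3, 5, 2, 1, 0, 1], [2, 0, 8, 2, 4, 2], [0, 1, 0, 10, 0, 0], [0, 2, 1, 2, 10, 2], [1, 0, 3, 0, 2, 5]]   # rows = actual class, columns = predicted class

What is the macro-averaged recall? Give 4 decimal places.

0.5417

Per-class recall (TP/(TP+FN)):
  0: TP=7, FN=3+0+1+4+1=9 → 7/16 = 0.43750
  1: TP=5, FN=3+2+1+0+1=7 → 5/12 = 0.41667
  2: TP=8, FN=2+0+2+4+2=10 → 8/18 = 0.44444
  3: TP=10, FN=0+1+0+0+0=1 → 10/11 = 0.90909
  4: TP=10, FN=0+2+1+2+2=7 → 10/17 = 0.58824
  5: TP=5, FN=1+0+3+0+2=6 → 5/11 = 0.45455
Macro-recall = mean = (0.43750 + 0.41667 + 0.44444 + 0.90909 + 0.58824 + 0.45455) / 6 = 0.5417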